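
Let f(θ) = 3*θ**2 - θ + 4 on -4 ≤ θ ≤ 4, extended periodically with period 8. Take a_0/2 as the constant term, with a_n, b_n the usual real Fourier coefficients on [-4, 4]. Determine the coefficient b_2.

4/pi

b_2 = 1/4 ∫_{-4}^{4} f(θ) sin(pi*θ/2) dθ.
Integrating by parts twice (tabular method), an antiderivative of (3*θ**2 - θ + 4) sin(pi*θ/2) is -6*θ**2*cos(pi*θ/2)/pi + 24*θ*sin(pi*θ/2)/pi**2 + 2*θ*cos(pi*θ/2)/pi - 4*sin(pi*θ/2)/pi**2 - 8*cos(pi*θ/2)/pi + 48*cos(pi*θ/2)/pi**3; evaluating from -4 to 4: ∫_{-4}^{4} (3*θ**2 - θ + 4) sin(pi*θ/2) dθ = (-96/pi + 48/pi**3) - (-112/pi + 48/pi**3) = 16/pi.
Hence b_2 = (1/4)·(16/pi) = 4/pi.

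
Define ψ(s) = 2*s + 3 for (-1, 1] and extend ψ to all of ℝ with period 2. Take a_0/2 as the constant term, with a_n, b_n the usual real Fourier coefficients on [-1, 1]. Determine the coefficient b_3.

4/(3*pi)

b_3 = ∫_{-1}^{1} ψ(s) sin(3*pi*s) ds.
Integrating by parts (boundary term plus one more integral), an antiderivative of (2*s + 3) sin(3*pi*s) is -2*s*cos(3*pi*s)/(3*pi) + 2*sin(3*pi*s)/(9*pi**2) - cos(3*pi*s)/pi; evaluating from -1 to 1: ∫_{-1}^{1} (2*s + 3) sin(3*pi*s) ds = (5/(3*pi)) - (1/(3*pi)) = 4/(3*pi).
Hence b_3 = 4/(3*pi).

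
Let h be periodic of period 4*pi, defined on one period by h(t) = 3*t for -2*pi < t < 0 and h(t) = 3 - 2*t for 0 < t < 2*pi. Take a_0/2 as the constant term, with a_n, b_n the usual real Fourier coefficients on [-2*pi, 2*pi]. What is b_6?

b_6 = (1/(2*pi)) ∫_{-2*pi}^{2*pi} h(t) sin(3*t) dt.
Split the integral at the breakpoints.
Integrating by parts (boundary term plus one more integral), an antiderivative of (3*t) sin(3*t) is -t*cos(3*t) + sin(3*t)/3; evaluating from -2*pi to 0: ∫_{-2*pi}^{0} (3*t) sin(3*t) dt = (0) - (2*pi) = -2*pi.
Integrating by parts (boundary term plus one more integral), an antiderivative of (3 - 2*t) sin(3*t) is 2*t*cos(3*t)/3 - 2*sin(3*t)/9 - cos(3*t); evaluating from 0 to 2*pi: ∫_{0}^{2*pi} (3 - 2*t) sin(3*t) dt = (-1 + 4*pi/3) - (-1) = 4*pi/3.
Summing the pieces and multiplying by (1/(2*pi)) gives b_6 = -1/3.

-1/3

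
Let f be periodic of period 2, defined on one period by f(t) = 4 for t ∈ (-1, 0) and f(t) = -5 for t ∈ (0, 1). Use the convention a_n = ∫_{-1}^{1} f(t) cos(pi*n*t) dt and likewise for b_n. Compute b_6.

b_6 = ∫_{-1}^{1} f(t) sin(6*pi*t) dt.
Split the integral at the breakpoints.
Directly, an antiderivative of (4) sin(6*pi*t) is -2*cos(6*pi*t)/(3*pi); evaluating from -1 to 0: ∫_{-1}^{0} (4) sin(6*pi*t) dt = (-2/(3*pi)) - (-2/(3*pi)) = 0.
Directly, an antiderivative of (-5) sin(6*pi*t) is 5*cos(6*pi*t)/(6*pi); evaluating from 0 to 1: ∫_{0}^{1} (-5) sin(6*pi*t) dt = (5/(6*pi)) - (5/(6*pi)) = 0.
Summing the pieces gives b_6 = 0.

0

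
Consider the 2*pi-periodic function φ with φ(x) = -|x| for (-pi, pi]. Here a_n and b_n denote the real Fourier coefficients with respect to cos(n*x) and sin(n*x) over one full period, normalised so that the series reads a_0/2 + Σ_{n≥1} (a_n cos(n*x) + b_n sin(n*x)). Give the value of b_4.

0

b_4 = 1/pi ∫_{-pi}^{pi} φ(x) sin(4*x) dx.
φ is even and sin(4*x) is odd, so the integrand is odd over a symmetric interval and the integral vanishes.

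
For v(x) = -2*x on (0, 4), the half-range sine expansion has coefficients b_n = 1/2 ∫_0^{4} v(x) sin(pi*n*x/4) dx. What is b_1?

b_1 = 1/2 ∫_0^{4} (-2*x) sin(pi*x/4) dx.
Integrating by parts (boundary term plus one more integral), an antiderivative of (-2*x) sin(pi*x/4) is 8*x*cos(pi*x/4)/pi - 32*sin(pi*x/4)/pi**2; evaluating from 0 to 4: ∫_{0}^{4} (-2*x) sin(pi*x/4) dx = (-32/pi) - (0) = -32/pi.
Hence b_1 = (1/2)·(-32/pi) = -16/pi.

-16/pi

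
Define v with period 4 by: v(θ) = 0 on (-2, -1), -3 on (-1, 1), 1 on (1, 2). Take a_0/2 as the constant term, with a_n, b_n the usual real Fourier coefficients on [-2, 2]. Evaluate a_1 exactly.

-7/pi

a_1 = 1/2 ∫_{-2}^{2} v(θ) cos(pi*θ/2) dθ.
Split the integral at the breakpoints.
∫_{-2}^{-1} (0) cos(pi*θ/2) dθ = 0.
Directly, an antiderivative of (-3) cos(pi*θ/2) is -6*sin(pi*θ/2)/pi; evaluating from -1 to 1: ∫_{-1}^{1} (-3) cos(pi*θ/2) dθ = (-6/pi) - (6/pi) = -12/pi.
Directly, an antiderivative of (1) cos(pi*θ/2) is 2*sin(pi*θ/2)/pi; evaluating from 1 to 2: ∫_{1}^{2} (1) cos(pi*θ/2) dθ = (0) - (2/pi) = -2/pi.
Summing the pieces and multiplying by (1/2) gives a_1 = -7/pi.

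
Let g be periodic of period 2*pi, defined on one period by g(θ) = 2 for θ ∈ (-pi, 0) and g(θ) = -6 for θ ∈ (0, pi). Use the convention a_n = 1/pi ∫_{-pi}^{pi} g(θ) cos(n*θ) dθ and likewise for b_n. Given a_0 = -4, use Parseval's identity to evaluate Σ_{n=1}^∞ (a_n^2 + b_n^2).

Parseval: a_0^2/2 + Σ_{n≥1} (a_n^2+b_n^2) = 1/pi ∫_{-pi}^{pi} g(θ)^2 dθ = 40.
Subtract a_0^2/2 = 8: Σ (a_n^2+b_n^2) = 32.

32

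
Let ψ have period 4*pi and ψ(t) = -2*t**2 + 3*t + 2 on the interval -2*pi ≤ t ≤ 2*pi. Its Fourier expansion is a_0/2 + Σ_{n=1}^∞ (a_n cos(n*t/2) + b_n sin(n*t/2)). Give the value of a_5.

a_5 = (1/(2*pi)) ∫_{-2*pi}^{2*pi} ψ(t) cos(5*t/2) dt.
Integrating by parts twice (tabular method), an antiderivative of (-2*t**2 + 3*t + 2) cos(5*t/2) is -4*t**2*sin(5*t/2)/5 + 6*t*sin(5*t/2)/5 - 16*t*cos(5*t/2)/25 + 132*sin(5*t/2)/125 + 12*cos(5*t/2)/25; evaluating from -2*pi to 2*pi: ∫_{-2*pi}^{2*pi} (-2*t**2 + 3*t + 2) cos(5*t/2) dt = (-12/25 + 32*pi/25) - (-32*pi/25 - 12/25) = 64*pi/25.
Hence a_5 = (1/(2*pi))·(64*pi/25) = 32/25.

32/25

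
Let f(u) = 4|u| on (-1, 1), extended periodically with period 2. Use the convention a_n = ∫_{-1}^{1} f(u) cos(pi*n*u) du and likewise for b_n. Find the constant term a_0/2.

2

a_0 = ∫_{-1}^{1} f(u) du = 4.
So the constant term a_0/2 = 2.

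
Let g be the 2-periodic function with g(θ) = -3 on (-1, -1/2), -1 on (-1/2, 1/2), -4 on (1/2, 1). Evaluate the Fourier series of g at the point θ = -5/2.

θ = -5/2 differs from θ = -1/2 by -1 full period(s), and the series is 2-periodic.
At θ = -1/2 the one-sided limits are g(-1/2^-) = -3 and g(-1/2^+) = -1.
By Dirichlet's theorem the series converges to their average, [(-3) + (-1)]/2 = -2.

-2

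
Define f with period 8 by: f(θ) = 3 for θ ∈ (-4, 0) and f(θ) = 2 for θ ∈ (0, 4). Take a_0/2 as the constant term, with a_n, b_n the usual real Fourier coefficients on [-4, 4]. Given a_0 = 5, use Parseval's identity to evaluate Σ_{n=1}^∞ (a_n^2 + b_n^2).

Parseval: a_0^2/2 + Σ_{n≥1} (a_n^2+b_n^2) = 1/4 ∫_{-4}^{4} f(θ)^2 dθ = 13.
Subtract a_0^2/2 = 25/2: Σ (a_n^2+b_n^2) = 1/2.

1/2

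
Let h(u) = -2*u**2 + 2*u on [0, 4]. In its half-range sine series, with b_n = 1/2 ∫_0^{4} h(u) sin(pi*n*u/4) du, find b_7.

b_7 = 1/2 ∫_0^{4} (-2*u**2 + 2*u) sin(7*pi*u/4) du.
Integrating by parts twice (tabular method), an antiderivative of (-2*u**2 + 2*u) sin(7*pi*u/4) is 8*u**2*cos(7*pi*u/4)/(7*pi) - 64*u*sin(7*pi*u/4)/(49*pi**2) - 8*u*cos(7*pi*u/4)/(7*pi) + 32*sin(7*pi*u/4)/(49*pi**2) - 256*cos(7*pi*u/4)/(343*pi**3); evaluating from 0 to 4: ∫_{0}^{4} (-2*u**2 + 2*u) sin(7*pi*u/4) du = (32*(8 - 147*pi**2)/(343*pi**3)) - (-256/(343*pi**3)) = 32*(16 - 147*pi**2)/(343*pi**3).
Hence b_7 = (1/2)·(32*(16 - 147*pi**2)/(343*pi**3)) = 16*(16 - 147*pi**2)/(343*pi**3).

16*(16 - 147*pi**2)/(343*pi**3)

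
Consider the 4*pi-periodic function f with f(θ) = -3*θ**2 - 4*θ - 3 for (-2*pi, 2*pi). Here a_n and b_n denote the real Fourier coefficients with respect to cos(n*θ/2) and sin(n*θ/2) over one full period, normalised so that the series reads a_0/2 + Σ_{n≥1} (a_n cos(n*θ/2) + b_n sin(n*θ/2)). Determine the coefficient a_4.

-3

a_4 = (1/(2*pi)) ∫_{-2*pi}^{2*pi} f(θ) cos(2*θ) dθ.
Integrating by parts twice (tabular method), an antiderivative of (-3*θ**2 - 4*θ - 3) cos(2*θ) is -3*θ**2*sin(2*θ)/2 - 2*θ*sin(2*θ) - 3*θ*cos(2*θ)/2 - 3*sin(2*θ)/4 - cos(2*θ); evaluating from -2*pi to 2*pi: ∫_{-2*pi}^{2*pi} (-3*θ**2 - 4*θ - 3) cos(2*θ) dθ = (-3*pi - 1) - (-1 + 3*pi) = -6*pi.
Hence a_4 = (1/(2*pi))·(-6*pi) = -3.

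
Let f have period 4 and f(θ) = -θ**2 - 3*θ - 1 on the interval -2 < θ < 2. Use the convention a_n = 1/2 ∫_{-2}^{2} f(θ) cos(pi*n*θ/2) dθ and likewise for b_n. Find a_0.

a_0 = 1/2 ∫_{-2}^{2} f(θ) dθ = 1/2 · (-28/3) = -14/3.

-14/3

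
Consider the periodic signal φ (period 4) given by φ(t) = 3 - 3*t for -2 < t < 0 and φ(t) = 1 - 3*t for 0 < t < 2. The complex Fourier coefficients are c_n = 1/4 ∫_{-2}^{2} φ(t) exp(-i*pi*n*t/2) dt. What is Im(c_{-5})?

-8/(5*pi)

Since φ is real-valued, Im(c_{-5}) = -1/4 ∫_{-2}^{2} φ(t) sin(-5*pi*t/2) dt = b_{5}/2.
Split the integral at the breakpoints.
Integrating by parts (boundary term plus one more integral), an antiderivative of (3 - 3*t) sin(-5*pi*t/2) is -6*t*cos(5*pi*t/2)/(5*pi) + 12*sin(5*pi*t/2)/(25*pi**2) + 6*cos(5*pi*t/2)/(5*pi); evaluating from -2 to 0: ∫_{-2}^{0} (3 - 3*t) sin(-5*pi*t/2) dt = (6/(5*pi)) - (-18/(5*pi)) = 24/(5*pi).
Integrating by parts (boundary term plus one more integral), an antiderivative of (1 - 3*t) sin(-5*pi*t/2) is -6*t*cos(5*pi*t/2)/(5*pi) + 12*sin(5*pi*t/2)/(25*pi**2) + 2*cos(5*pi*t/2)/(5*pi); evaluating from 0 to 2: ∫_{0}^{2} (1 - 3*t) sin(-5*pi*t/2) dt = (2/pi) - (2/(5*pi)) = 8/(5*pi).
So ∫_{-2}^{2} φ(t) sin(-5*pi*t/2) dt = 32/(5*pi).
Hence Im(c_{-5}) = (-1/4)·(32/(5*pi)) = -8/(5*pi).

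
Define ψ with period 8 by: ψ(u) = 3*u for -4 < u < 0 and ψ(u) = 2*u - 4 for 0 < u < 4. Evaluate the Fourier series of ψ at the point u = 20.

u = 20 differs from u = 4 by 2 full period(s), and the series is 8-periodic.
At u = 4 the one-sided limits are ψ(4^-) = 4 and ψ(4^+) = -12.
By Dirichlet's theorem the series converges to their average, [(4) + (-12)]/2 = -4.

-4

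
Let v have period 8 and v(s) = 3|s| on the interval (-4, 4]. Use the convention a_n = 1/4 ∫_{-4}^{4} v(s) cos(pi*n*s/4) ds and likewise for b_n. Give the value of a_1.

-48/pi**2

a_1 = 1/4 ∫_{-4}^{4} v(s) cos(pi*s/4) ds.
v is even and cos(pi*s/4) is even, so the integrand is even and a_1 = 1/2 ∫_0^{4} v(s) cos(pi*s/4) ds.
Integrating by parts (boundary term plus one more integral), an antiderivative of (3*s) cos(pi*s/4) is 12*s*sin(pi*s/4)/pi + 48*cos(pi*s/4)/pi**2; evaluating from 0 to 4: ∫_{0}^{4} (3*s) cos(pi*s/4) ds = (-48/pi**2) - (48/pi**2) = -96/pi**2.
Hence a_1 = (1/2)·(-96/pi**2) = -48/pi**2.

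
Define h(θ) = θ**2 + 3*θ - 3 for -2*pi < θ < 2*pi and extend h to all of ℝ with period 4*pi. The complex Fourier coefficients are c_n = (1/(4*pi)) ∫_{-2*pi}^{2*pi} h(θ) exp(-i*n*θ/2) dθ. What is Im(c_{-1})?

6

Since h is real-valued, Im(c_{-1}) = -(1/(4*pi)) ∫_{-2*pi}^{2*pi} h(θ) sin(-θ/2) dθ = b_{1}/2.
Integrating by parts twice (tabular method), an antiderivative of (θ**2 + 3*θ - 3) sin(-θ/2) is 2*θ**2*cos(θ/2) - 8*θ*sin(θ/2) + 6*θ*cos(θ/2) - 12*sin(θ/2) - 22*cos(θ/2); evaluating from -2*pi to 2*pi: ∫_{-2*pi}^{2*pi} (θ**2 + 3*θ - 3) sin(-θ/2) dθ = (-8*pi**2 - 12*pi + 22) - (-8*pi**2 + 22 + 12*pi) = -24*pi.
Hence Im(c_{-1}) = (-1/(4*pi))·(-24*pi) = 6.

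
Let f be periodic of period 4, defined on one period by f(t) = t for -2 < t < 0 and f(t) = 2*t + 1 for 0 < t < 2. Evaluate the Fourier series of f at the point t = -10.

3/2

t = -10 differs from t = -2 by -2 full period(s), and the series is 4-periodic.
At t = -2 the one-sided limits are f(-2^-) = 5 and f(-2^+) = -2.
By Dirichlet's theorem the series converges to their average, [(5) + (-2)]/2 = 3/2.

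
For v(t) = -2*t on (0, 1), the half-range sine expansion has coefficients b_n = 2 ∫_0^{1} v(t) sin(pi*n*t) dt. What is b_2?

2/pi

b_2 = 2 ∫_0^{1} (-2*t) sin(2*pi*t) dt.
Integrating by parts (boundary term plus one more integral), an antiderivative of (-2*t) sin(2*pi*t) is t*cos(2*pi*t)/pi - sin(2*pi*t)/(2*pi**2); evaluating from 0 to 1: ∫_{0}^{1} (-2*t) sin(2*pi*t) dt = (1/pi) - (0) = 1/pi.
Hence b_2 = 2·(1/pi) = 2/pi.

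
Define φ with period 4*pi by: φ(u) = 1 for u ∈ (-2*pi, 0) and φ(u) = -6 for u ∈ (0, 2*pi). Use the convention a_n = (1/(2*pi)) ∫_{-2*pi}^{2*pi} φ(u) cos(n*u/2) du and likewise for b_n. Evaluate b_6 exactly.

0

b_6 = (1/(2*pi)) ∫_{-2*pi}^{2*pi} φ(u) sin(3*u) du.
Split the integral at the breakpoints.
Directly, an antiderivative of (1) sin(3*u) is -cos(3*u)/3; evaluating from -2*pi to 0: ∫_{-2*pi}^{0} (1) sin(3*u) du = (-1/3) - (-1/3) = 0.
Directly, an antiderivative of (-6) sin(3*u) is 2*cos(3*u); evaluating from 0 to 2*pi: ∫_{0}^{2*pi} (-6) sin(3*u) du = (2) - (2) = 0.
Summing the pieces and multiplying by (1/(2*pi)) gives b_6 = 0.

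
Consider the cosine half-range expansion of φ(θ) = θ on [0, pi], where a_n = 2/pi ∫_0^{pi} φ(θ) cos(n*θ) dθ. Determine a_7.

a_7 = 2/pi ∫_0^{pi} (θ) cos(7*θ) dθ.
Integrating by parts (boundary term plus one more integral), an antiderivative of (θ) cos(7*θ) is θ*sin(7*θ)/7 + cos(7*θ)/49; evaluating from 0 to pi: ∫_{0}^{pi} (θ) cos(7*θ) dθ = (-1/49) - (1/49) = -2/49.
Hence a_7 = (2/pi)·(-2/49) = -4/(49*pi).

-4/(49*pi)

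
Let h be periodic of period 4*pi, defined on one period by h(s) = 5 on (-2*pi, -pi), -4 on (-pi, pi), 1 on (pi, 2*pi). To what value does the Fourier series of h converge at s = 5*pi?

-3/2

s = 5*pi differs from s = pi by 1 full period(s), and the series is 4*pi-periodic.
At s = pi the one-sided limits are h(pi^-) = -4 and h(pi^+) = 1.
By Dirichlet's theorem the series converges to their average, [(-4) + (1)]/2 = -3/2.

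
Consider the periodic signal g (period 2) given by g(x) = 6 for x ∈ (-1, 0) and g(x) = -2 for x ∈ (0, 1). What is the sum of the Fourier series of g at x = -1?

At x = -1 the one-sided limits are g(-1^-) = -2 and g(-1^+) = 6.
By Dirichlet's theorem the series converges to their average, [(-2) + (6)]/2 = 2.

2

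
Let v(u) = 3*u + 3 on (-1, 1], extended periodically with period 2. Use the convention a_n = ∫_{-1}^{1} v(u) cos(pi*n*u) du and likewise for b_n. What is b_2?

-3/pi

b_2 = ∫_{-1}^{1} v(u) sin(2*pi*u) du.
Integrating by parts (boundary term plus one more integral), an antiderivative of (3*u + 3) sin(2*pi*u) is -3*u*cos(2*pi*u)/(2*pi) + 3*sin(2*pi*u)/(4*pi**2) - 3*cos(2*pi*u)/(2*pi); evaluating from -1 to 1: ∫_{-1}^{1} (3*u + 3) sin(2*pi*u) du = (-3/pi) - (0) = -3/pi.
Hence b_2 = -3/pi.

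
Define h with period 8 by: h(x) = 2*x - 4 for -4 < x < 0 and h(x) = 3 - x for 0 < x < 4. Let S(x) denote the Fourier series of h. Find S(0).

At x = 0 the one-sided limits are h(0^-) = -4 and h(0^+) = 3.
By Dirichlet's theorem the series converges to their average, [(-4) + (3)]/2 = -1/2.

-1/2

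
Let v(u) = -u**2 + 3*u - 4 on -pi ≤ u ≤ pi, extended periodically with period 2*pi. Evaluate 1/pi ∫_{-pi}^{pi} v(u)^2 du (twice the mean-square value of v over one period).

1/pi ∫_{-pi}^{pi} v(u)^2 du = 1/pi · (2*pi*(240 + 3*pi**4 + 85*pi**2)/15) = 32 + 2*pi**4/5 + 34*pi**2/3.

32 + 2*pi**4/5 + 34*pi**2/3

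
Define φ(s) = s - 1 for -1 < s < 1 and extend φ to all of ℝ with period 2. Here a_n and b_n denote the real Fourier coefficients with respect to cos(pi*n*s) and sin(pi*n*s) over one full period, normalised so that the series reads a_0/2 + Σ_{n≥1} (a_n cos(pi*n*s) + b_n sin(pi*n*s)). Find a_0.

a_0 = ∫_{-1}^{1} φ(s) ds = -2.

-2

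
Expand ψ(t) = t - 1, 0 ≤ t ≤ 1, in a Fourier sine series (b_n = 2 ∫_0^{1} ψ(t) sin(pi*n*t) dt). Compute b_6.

b_6 = 2 ∫_0^{1} (t - 1) sin(6*pi*t) dt.
Integrating by parts (boundary term plus one more integral), an antiderivative of (t - 1) sin(6*pi*t) is -t*cos(6*pi*t)/(6*pi) + sin(6*pi*t)/(36*pi**2) + cos(6*pi*t)/(6*pi); evaluating from 0 to 1: ∫_{0}^{1} (t - 1) sin(6*pi*t) dt = (0) - (1/(6*pi)) = -1/(6*pi).
Hence b_6 = 2·(-1/(6*pi)) = -1/(3*pi).

-1/(3*pi)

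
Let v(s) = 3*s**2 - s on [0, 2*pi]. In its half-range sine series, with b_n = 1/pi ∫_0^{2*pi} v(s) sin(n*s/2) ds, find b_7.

4*(-49*pi - 24 + 294*pi**2)/(343*pi)

b_7 = 1/pi ∫_0^{2*pi} (3*s**2 - s) sin(7*s/2) ds.
Integrating by parts twice (tabular method), an antiderivative of (3*s**2 - s) sin(7*s/2) is -6*s**2*cos(7*s/2)/7 + 24*s*sin(7*s/2)/49 + 2*s*cos(7*s/2)/7 - 4*sin(7*s/2)/49 + 48*cos(7*s/2)/343; evaluating from 0 to 2*pi: ∫_{0}^{2*pi} (3*s**2 - s) sin(7*s/2) ds = (-4*pi/7 - 48/343 + 24*pi**2/7) - (48/343) = -4*pi/7 - 96/343 + 24*pi**2/7.
Hence b_7 = (1/pi)·(-4*pi/7 - 96/343 + 24*pi**2/7) = 4*(-49*pi - 24 + 294*pi**2)/(343*pi).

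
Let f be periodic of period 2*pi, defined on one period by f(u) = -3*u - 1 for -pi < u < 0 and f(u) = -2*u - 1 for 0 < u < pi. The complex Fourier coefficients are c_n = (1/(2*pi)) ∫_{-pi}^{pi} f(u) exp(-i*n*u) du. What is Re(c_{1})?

-1/pi

Since f is real-valued, Re(c_{1}) = (1/(2*pi)) ∫_{-pi}^{pi} f(u) cos(u) du = a_{1}/2.
Split the integral at the breakpoints.
Integrating by parts (boundary term plus one more integral), an antiderivative of (-3*u - 1) cos(u) is -3*u*sin(u) - sin(u) - 3*cos(u); evaluating from -pi to 0: ∫_{-pi}^{0} (-3*u - 1) cos(u) du = (-3) - (3) = -6.
Integrating by parts (boundary term plus one more integral), an antiderivative of (-2*u - 1) cos(u) is -2*u*sin(u) - sin(u) - 2*cos(u); evaluating from 0 to pi: ∫_{0}^{pi} (-2*u - 1) cos(u) du = (2) - (-2) = 4.
So ∫_{-pi}^{pi} f(u) cos(u) du = -2.
Hence Re(c_{1}) = (1/(2*pi))·(-2) = -1/pi.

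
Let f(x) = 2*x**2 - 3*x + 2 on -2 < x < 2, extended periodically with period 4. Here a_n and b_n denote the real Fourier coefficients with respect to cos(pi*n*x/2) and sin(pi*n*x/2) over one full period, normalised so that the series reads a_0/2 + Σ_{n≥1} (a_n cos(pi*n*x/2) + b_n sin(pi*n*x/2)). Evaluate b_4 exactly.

b_4 = 1/2 ∫_{-2}^{2} f(x) sin(2*pi*x) dx.
Integrating by parts twice (tabular method), an antiderivative of (2*x**2 - 3*x + 2) sin(2*pi*x) is -x**2*cos(2*pi*x)/pi + x*sin(2*pi*x)/pi**2 + 3*x*cos(2*pi*x)/(2*pi) - 3*sin(2*pi*x)/(4*pi**2) - cos(2*pi*x)/pi + cos(2*pi*x)/(2*pi**3); evaluating from -2 to 2: ∫_{-2}^{2} (2*x**2 - 3*x + 2) sin(2*pi*x) dx = (-2/pi + 1/(2*pi**3)) - (-8/pi + 1/(2*pi**3)) = 6/pi.
Hence b_4 = (1/2)·(6/pi) = 3/pi.

3/pi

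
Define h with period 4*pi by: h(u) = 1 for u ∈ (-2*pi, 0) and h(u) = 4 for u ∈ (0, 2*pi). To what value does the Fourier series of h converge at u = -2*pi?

At u = -2*pi the one-sided limits are h(-2*pi^-) = 4 and h(-2*pi^+) = 1.
By Dirichlet's theorem the series converges to their average, [(4) + (1)]/2 = 5/2.

5/2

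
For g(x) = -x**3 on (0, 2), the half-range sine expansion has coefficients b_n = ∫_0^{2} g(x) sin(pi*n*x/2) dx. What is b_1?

b_1 = ∫_0^{2} (-x**3) sin(pi*x/2) dx.
Integrating by parts three times (tabular method), an antiderivative of (-x**3) sin(pi*x/2) is 2*x**3*cos(pi*x/2)/pi - 12*x**2*sin(pi*x/2)/pi**2 - 48*x*cos(pi*x/2)/pi**3 + 96*sin(pi*x/2)/pi**4; evaluating from 0 to 2: ∫_{0}^{2} (-x**3) sin(pi*x/2) dx = (-16/pi + 96/pi**3) - (0) = -16/pi + 96/pi**3.
Hence b_1 = -16/pi + 96/pi**3.

-16/pi + 96/pi**3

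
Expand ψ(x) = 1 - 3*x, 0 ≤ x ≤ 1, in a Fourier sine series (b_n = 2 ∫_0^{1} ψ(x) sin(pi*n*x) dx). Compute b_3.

-2/(3*pi)

b_3 = 2 ∫_0^{1} (1 - 3*x) sin(3*pi*x) dx.
Integrating by parts (boundary term plus one more integral), an antiderivative of (1 - 3*x) sin(3*pi*x) is x*cos(3*pi*x)/pi - sin(3*pi*x)/(3*pi**2) - cos(3*pi*x)/(3*pi); evaluating from 0 to 1: ∫_{0}^{1} (1 - 3*x) sin(3*pi*x) dx = (-2/(3*pi)) - (-1/(3*pi)) = -1/(3*pi).
Hence b_3 = 2·(-1/(3*pi)) = -2/(3*pi).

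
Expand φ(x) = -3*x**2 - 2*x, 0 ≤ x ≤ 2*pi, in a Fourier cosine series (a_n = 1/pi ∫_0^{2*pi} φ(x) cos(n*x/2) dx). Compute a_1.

16/pi + 48

a_1 = 1/pi ∫_0^{2*pi} (-3*x**2 - 2*x) cos(x/2) dx.
Integrating by parts twice (tabular method), an antiderivative of (-3*x**2 - 2*x) cos(x/2) is -6*x**2*sin(x/2) - 4*x*sin(x/2) - 24*x*cos(x/2) + 48*sin(x/2) - 8*cos(x/2); evaluating from 0 to 2*pi: ∫_{0}^{2*pi} (-3*x**2 - 2*x) cos(x/2) dx = (8 + 48*pi) - (-8) = 16 + 48*pi.
Hence a_1 = (1/pi)·(16 + 48*pi) = 16/pi + 48.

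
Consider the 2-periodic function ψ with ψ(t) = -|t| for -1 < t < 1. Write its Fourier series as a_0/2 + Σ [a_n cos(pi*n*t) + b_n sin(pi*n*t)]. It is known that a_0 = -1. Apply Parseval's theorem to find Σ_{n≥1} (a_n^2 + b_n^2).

1/6

Parseval: a_0^2/2 + Σ_{n≥1} (a_n^2+b_n^2) = ∫_{-1}^{1} ψ(t)^2 dt = 2/3.
Subtract a_0^2/2 = 1/2: Σ (a_n^2+b_n^2) = 1/6.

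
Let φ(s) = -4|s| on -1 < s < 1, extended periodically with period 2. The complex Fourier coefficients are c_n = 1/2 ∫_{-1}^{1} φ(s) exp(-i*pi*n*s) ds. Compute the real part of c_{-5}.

Since φ is real-valued, Re(c_{-5}) = 1/2 ∫_{-1}^{1} φ(s) cos(-5*pi*s) ds = a_{5}/2.
φ is even and cos(-5*pi*s) is even, so the integrand is even: ∫_{-1}^{1} φ(s) cos(-5*pi*s) ds = 2∫_0^{1} φ(s) cos(-5*pi*s) ds.
Integrating by parts (boundary term plus one more integral), an antiderivative of (-4*s) cos(-5*pi*s) is -4*s*sin(5*pi*s)/(5*pi) - 4*cos(5*pi*s)/(25*pi**2); evaluating from 0 to 1: ∫_{0}^{1} (-4*s) cos(-5*pi*s) ds = (4/(25*pi**2)) - (-4/(25*pi**2)) = 8/(25*pi**2).
So ∫_{-1}^{1} φ(s) cos(-5*pi*s) ds = 16/(25*pi**2).
Hence Re(c_{-5}) = (1/2)·(16/(25*pi**2)) = 8/(25*pi**2).

8/(25*pi**2)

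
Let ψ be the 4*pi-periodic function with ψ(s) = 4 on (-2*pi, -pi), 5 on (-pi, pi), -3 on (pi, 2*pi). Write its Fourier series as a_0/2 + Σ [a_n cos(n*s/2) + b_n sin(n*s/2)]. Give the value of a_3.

a_3 = (1/(2*pi)) ∫_{-2*pi}^{2*pi} ψ(s) cos(3*s/2) ds.
Split the integral at the breakpoints.
Directly, an antiderivative of (4) cos(3*s/2) is 8*sin(3*s/2)/3; evaluating from -2*pi to -pi: ∫_{-2*pi}^{-pi} (4) cos(3*s/2) ds = (8/3) - (0) = 8/3.
Directly, an antiderivative of (5) cos(3*s/2) is 10*sin(3*s/2)/3; evaluating from -pi to pi: ∫_{-pi}^{pi} (5) cos(3*s/2) ds = (-10/3) - (10/3) = -20/3.
Directly, an antiderivative of (-3) cos(3*s/2) is -2*sin(3*s/2); evaluating from pi to 2*pi: ∫_{pi}^{2*pi} (-3) cos(3*s/2) ds = (0) - (2) = -2.
Summing the pieces and multiplying by (1/(2*pi)) gives a_3 = -3/pi.

-3/pi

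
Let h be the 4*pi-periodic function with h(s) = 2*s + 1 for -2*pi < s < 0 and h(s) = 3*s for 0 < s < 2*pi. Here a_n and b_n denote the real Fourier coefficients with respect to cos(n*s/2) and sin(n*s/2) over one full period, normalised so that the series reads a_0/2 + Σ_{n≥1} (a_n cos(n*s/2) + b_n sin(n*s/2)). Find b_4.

-5/2

b_4 = (1/(2*pi)) ∫_{-2*pi}^{2*pi} h(s) sin(2*s) ds.
Split the integral at the breakpoints.
Integrating by parts (boundary term plus one more integral), an antiderivative of (2*s + 1) sin(2*s) is -s*cos(2*s) + sin(2*s)/2 - cos(2*s)/2; evaluating from -2*pi to 0: ∫_{-2*pi}^{0} (2*s + 1) sin(2*s) ds = (-1/2) - (-1/2 + 2*pi) = -2*pi.
Integrating by parts (boundary term plus one more integral), an antiderivative of (3*s) sin(2*s) is -3*s*cos(2*s)/2 + 3*sin(2*s)/4; evaluating from 0 to 2*pi: ∫_{0}^{2*pi} (3*s) sin(2*s) ds = (-3*pi) - (0) = -3*pi.
Summing the pieces and multiplying by (1/(2*pi)) gives b_4 = -5/2.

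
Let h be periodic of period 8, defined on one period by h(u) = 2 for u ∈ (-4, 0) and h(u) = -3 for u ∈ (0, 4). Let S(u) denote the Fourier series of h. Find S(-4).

-1/2

At u = -4 the one-sided limits are h(-4^-) = -3 and h(-4^+) = 2.
By Dirichlet's theorem the series converges to their average, [(-3) + (2)]/2 = -1/2.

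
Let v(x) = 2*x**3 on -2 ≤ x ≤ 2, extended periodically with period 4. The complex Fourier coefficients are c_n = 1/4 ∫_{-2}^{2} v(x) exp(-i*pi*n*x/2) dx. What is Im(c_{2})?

-12/pi**3 + 8/pi

Since v is real-valued, Im(c_{2}) = -1/4 ∫_{-2}^{2} v(x) sin(pi*x) dx = -b_{2}/2.
v is odd and sin(pi*x) is odd, so the integrand is even: ∫_{-2}^{2} v(x) sin(pi*x) dx = 2∫_0^{2} v(x) sin(pi*x) dx.
Integrating by parts three times (tabular method), an antiderivative of (2*x**3) sin(pi*x) is -2*x**3*cos(pi*x)/pi + 6*x**2*sin(pi*x)/pi**2 + 12*x*cos(pi*x)/pi**3 - 12*sin(pi*x)/pi**4; evaluating from 0 to 2: ∫_{0}^{2} (2*x**3) sin(pi*x) dx = (-16/pi + 24/pi**3) - (0) = -16/pi + 24/pi**3.
So ∫_{-2}^{2} v(x) sin(pi*x) dx = -32/pi + 48/pi**3.
Hence Im(c_{2}) = (-1/4)·(-32/pi + 48/pi**3) = -12/pi**3 + 8/pi.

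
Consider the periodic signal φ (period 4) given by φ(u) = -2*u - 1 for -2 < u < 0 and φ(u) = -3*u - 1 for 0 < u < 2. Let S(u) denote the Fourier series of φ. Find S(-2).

At u = -2 the one-sided limits are φ(-2^-) = -7 and φ(-2^+) = 3.
By Dirichlet's theorem the series converges to their average, [(-7) + (3)]/2 = -2.

-2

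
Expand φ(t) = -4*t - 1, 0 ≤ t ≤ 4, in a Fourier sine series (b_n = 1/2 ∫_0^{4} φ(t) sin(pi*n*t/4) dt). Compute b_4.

8/pi

b_4 = 1/2 ∫_0^{4} (-4*t - 1) sin(pi*t) dt.
Integrating by parts (boundary term plus one more integral), an antiderivative of (-4*t - 1) sin(pi*t) is 4*t*cos(pi*t)/pi - 4*sin(pi*t)/pi**2 + cos(pi*t)/pi; evaluating from 0 to 4: ∫_{0}^{4} (-4*t - 1) sin(pi*t) dt = (17/pi) - (1/pi) = 16/pi.
Hence b_4 = (1/2)·(16/pi) = 8/pi.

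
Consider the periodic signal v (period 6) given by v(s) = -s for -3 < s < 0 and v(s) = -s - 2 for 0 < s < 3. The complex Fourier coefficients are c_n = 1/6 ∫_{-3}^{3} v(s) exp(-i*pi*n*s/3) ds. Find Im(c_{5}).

1/pi

Since v is real-valued, Im(c_{5}) = -1/6 ∫_{-3}^{3} v(s) sin(5*pi*s/3) ds = -b_{5}/2.
Split the integral at the breakpoints.
Integrating by parts (boundary term plus one more integral), an antiderivative of (-s) sin(5*pi*s/3) is 3*s*cos(5*pi*s/3)/(5*pi) - 9*sin(5*pi*s/3)/(25*pi**2); evaluating from -3 to 0: ∫_{-3}^{0} (-s) sin(5*pi*s/3) ds = (0) - (9/(5*pi)) = -9/(5*pi).
Integrating by parts (boundary term plus one more integral), an antiderivative of (-s - 2) sin(5*pi*s/3) is 3*s*cos(5*pi*s/3)/(5*pi) - 9*sin(5*pi*s/3)/(25*pi**2) + 6*cos(5*pi*s/3)/(5*pi); evaluating from 0 to 3: ∫_{0}^{3} (-s - 2) sin(5*pi*s/3) ds = (-3/pi) - (6/(5*pi)) = -21/(5*pi).
So ∫_{-3}^{3} v(s) sin(5*pi*s/3) ds = -6/pi.
Hence Im(c_{5}) = (-1/6)·(-6/pi) = 1/pi.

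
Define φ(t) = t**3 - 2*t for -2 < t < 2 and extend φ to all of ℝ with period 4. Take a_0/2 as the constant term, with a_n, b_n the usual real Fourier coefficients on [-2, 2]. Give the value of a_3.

a_3 = 1/2 ∫_{-2}^{2} φ(t) cos(3*pi*t/2) dt.
φ is odd and cos(3*pi*t/2) is even, so the integrand is odd over a symmetric interval and the integral vanishes.

0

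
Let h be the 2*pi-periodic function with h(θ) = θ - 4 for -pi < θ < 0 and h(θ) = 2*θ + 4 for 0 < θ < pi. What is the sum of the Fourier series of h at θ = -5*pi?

pi/2

θ = -5*pi differs from θ = -pi by -2 full period(s), and the series is 2*pi-periodic.
At θ = -pi the one-sided limits are h(-pi^-) = 4 + 2*pi and h(-pi^+) = -4 - pi.
By Dirichlet's theorem the series converges to their average, [(4 + 2*pi) + (-4 - pi)]/2 = pi/2.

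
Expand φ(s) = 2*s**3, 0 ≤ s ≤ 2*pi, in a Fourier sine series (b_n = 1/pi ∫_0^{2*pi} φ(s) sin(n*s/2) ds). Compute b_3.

b_3 = 1/pi ∫_0^{2*pi} (2*s**3) sin(3*s/2) ds.
Integrating by parts three times (tabular method), an antiderivative of (2*s**3) sin(3*s/2) is -4*s**3*cos(3*s/2)/3 + 8*s**2*sin(3*s/2)/3 + 32*s*cos(3*s/2)/9 - 64*sin(3*s/2)/27; evaluating from 0 to 2*pi: ∫_{0}^{2*pi} (2*s**3) sin(3*s/2) ds = (32*pi*(-2 + 3*pi**2)/9) - (0) = 32*pi*(-2 + 3*pi**2)/9.
Hence b_3 = (1/pi)·(32*pi*(-2 + 3*pi**2)/9) = -64/9 + 32*pi**2/3.

-64/9 + 32*pi**2/3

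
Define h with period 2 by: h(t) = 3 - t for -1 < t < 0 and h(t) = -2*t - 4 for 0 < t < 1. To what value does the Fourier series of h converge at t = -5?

-1

t = -5 differs from t = -1 by -2 full period(s), and the series is 2-periodic.
At t = -1 the one-sided limits are h(-1^-) = -6 and h(-1^+) = 4.
By Dirichlet's theorem the series converges to their average, [(-6) + (4)]/2 = -1.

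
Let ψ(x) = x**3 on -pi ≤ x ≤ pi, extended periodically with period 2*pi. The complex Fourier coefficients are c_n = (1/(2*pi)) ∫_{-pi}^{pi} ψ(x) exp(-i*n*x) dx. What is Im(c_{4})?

Since ψ is real-valued, Im(c_{4}) = -(1/(2*pi)) ∫_{-pi}^{pi} ψ(x) sin(4*x) dx = -b_{4}/2.
ψ is odd and sin(4*x) is odd, so the integrand is even: ∫_{-pi}^{pi} ψ(x) sin(4*x) dx = 2∫_0^{pi} ψ(x) sin(4*x) dx.
Integrating by parts three times (tabular method), an antiderivative of (x**3) sin(4*x) is -x**3*cos(4*x)/4 + 3*x**2*sin(4*x)/16 + 3*x*cos(4*x)/32 - 3*sin(4*x)/128; evaluating from 0 to pi: ∫_{0}^{pi} (x**3) sin(4*x) dx = (pi*(3 - 8*pi**2)/32) - (0) = pi*(3 - 8*pi**2)/32.
So ∫_{-pi}^{pi} ψ(x) sin(4*x) dx = pi*(3 - 8*pi**2)/16.
Hence Im(c_{4}) = (-1/(2*pi))·(pi*(3 - 8*pi**2)/16) = -3/32 + pi**2/4.

-3/32 + pi**2/4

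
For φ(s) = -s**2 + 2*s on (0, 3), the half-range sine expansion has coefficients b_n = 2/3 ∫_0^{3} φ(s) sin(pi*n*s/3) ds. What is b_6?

b_6 = 2/3 ∫_0^{3} (-s**2 + 2*s) sin(2*pi*s) ds.
Integrating by parts twice (tabular method), an antiderivative of (-s**2 + 2*s) sin(2*pi*s) is s**2*cos(2*pi*s)/(2*pi) - s*sin(2*pi*s)/(2*pi**2) - s*cos(2*pi*s)/pi + sin(2*pi*s)/(2*pi**2) - cos(2*pi*s)/(4*pi**3); evaluating from 0 to 3: ∫_{0}^{3} (-s**2 + 2*s) sin(2*pi*s) ds = ((-1 + 6*pi**2)/(4*pi**3)) - (-1/(4*pi**3)) = 3/(2*pi).
Hence b_6 = (2/3)·(3/(2*pi)) = 1/pi.

1/pi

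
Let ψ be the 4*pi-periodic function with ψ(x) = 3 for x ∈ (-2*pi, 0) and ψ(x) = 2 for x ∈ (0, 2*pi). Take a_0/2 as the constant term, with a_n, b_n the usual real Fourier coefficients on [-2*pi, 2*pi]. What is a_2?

a_2 = (1/(2*pi)) ∫_{-2*pi}^{2*pi} ψ(x) cos(x) dx.
Split the integral at the breakpoints.
Directly, an antiderivative of (3) cos(x) is 3*sin(x); evaluating from -2*pi to 0: ∫_{-2*pi}^{0} (3) cos(x) dx = (0) - (0) = 0.
Directly, an antiderivative of (2) cos(x) is 2*sin(x); evaluating from 0 to 2*pi: ∫_{0}^{2*pi} (2) cos(x) dx = (0) - (0) = 0.
Summing the pieces and multiplying by (1/(2*pi)) gives a_2 = 0.

0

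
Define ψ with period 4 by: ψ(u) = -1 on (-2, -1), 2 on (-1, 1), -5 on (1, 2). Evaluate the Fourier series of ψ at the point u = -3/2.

ψ is continuous at u = -3/2 with value -1, so the series converges to -1 there.

-1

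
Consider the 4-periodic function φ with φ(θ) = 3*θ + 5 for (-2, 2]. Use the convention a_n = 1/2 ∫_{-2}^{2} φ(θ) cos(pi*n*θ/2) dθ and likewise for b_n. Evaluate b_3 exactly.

b_3 = 1/2 ∫_{-2}^{2} φ(θ) sin(3*pi*θ/2) dθ.
Integrating by parts (boundary term plus one more integral), an antiderivative of (3*θ + 5) sin(3*pi*θ/2) is -2*θ*cos(3*pi*θ/2)/pi + 4*sin(3*pi*θ/2)/(3*pi**2) - 10*cos(3*pi*θ/2)/(3*pi); evaluating from -2 to 2: ∫_{-2}^{2} (3*θ + 5) sin(3*pi*θ/2) dθ = (22/(3*pi)) - (-2/(3*pi)) = 8/pi.
Hence b_3 = (1/2)·(8/pi) = 4/pi.

4/pi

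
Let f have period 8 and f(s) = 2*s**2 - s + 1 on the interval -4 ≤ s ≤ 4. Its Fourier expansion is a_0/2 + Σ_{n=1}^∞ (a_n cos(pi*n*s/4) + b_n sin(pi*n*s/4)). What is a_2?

a_2 = 1/4 ∫_{-4}^{4} f(s) cos(pi*s/2) ds.
Integrating by parts twice (tabular method), an antiderivative of (2*s**2 - s + 1) cos(pi*s/2) is 4*s**2*sin(pi*s/2)/pi - 2*s*sin(pi*s/2)/pi + 16*s*cos(pi*s/2)/pi**2 - 32*sin(pi*s/2)/pi**3 + 2*sin(pi*s/2)/pi - 4*cos(pi*s/2)/pi**2; evaluating from -4 to 4: ∫_{-4}^{4} (2*s**2 - s + 1) cos(pi*s/2) ds = (60/pi**2) - (-68/pi**2) = 128/pi**2.
Hence a_2 = (1/4)·(128/pi**2) = 32/pi**2.

32/pi**2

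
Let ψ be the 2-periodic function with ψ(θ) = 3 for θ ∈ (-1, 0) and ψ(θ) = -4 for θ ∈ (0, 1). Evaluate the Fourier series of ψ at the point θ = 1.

At θ = 1 the one-sided limits are ψ(1^-) = -4 and ψ(1^+) = 3.
By Dirichlet's theorem the series converges to their average, [(-4) + (3)]/2 = -1/2.

-1/2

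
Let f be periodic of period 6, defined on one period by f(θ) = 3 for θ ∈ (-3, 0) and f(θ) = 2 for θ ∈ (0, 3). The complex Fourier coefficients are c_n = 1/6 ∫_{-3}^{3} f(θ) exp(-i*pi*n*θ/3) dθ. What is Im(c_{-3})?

-1/(3*pi)

Since f is real-valued, Im(c_{-3}) = -1/6 ∫_{-3}^{3} f(θ) sin(-pi*θ) dθ = b_{3}/2.
Split the integral at the breakpoints.
Directly, an antiderivative of (3) sin(-pi*θ) is 3*cos(pi*θ)/pi; evaluating from -3 to 0: ∫_{-3}^{0} (3) sin(-pi*θ) dθ = (3/pi) - (-3/pi) = 6/pi.
Directly, an antiderivative of (2) sin(-pi*θ) is 2*cos(pi*θ)/pi; evaluating from 0 to 3: ∫_{0}^{3} (2) sin(-pi*θ) dθ = (-2/pi) - (2/pi) = -4/pi.
So ∫_{-3}^{3} f(θ) sin(-pi*θ) dθ = 2/pi.
Hence Im(c_{-3}) = (-1/6)·(2/pi) = -1/(3*pi).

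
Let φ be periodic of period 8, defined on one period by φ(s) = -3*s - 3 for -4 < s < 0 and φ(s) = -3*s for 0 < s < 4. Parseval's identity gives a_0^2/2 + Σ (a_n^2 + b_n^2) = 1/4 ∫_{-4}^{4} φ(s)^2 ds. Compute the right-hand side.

1/4 ∫_{-4}^{4} φ(s)^2 ds = 1/4 · (276) = 69.

69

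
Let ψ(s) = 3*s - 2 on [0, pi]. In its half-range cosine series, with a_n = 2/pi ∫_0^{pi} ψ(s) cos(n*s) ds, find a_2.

a_2 = 2/pi ∫_0^{pi} (3*s - 2) cos(2*s) ds.
Integrating by parts (boundary term plus one more integral), an antiderivative of (3*s - 2) cos(2*s) is 3*s*sin(2*s)/2 - sin(2*s) + 3*cos(2*s)/4; evaluating from 0 to pi: ∫_{0}^{pi} (3*s - 2) cos(2*s) ds = (3/4) - (3/4) = 0.
Hence a_2 = (2/pi)·(0) = 0.

0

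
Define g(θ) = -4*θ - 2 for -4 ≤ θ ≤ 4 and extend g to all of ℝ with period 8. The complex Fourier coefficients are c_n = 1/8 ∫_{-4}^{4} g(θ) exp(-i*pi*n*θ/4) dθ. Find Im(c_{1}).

Since g is real-valued, Im(c_{1}) = -1/8 ∫_{-4}^{4} g(θ) sin(pi*θ/4) dθ = -b_{1}/2.
Integrating by parts (boundary term plus one more integral), an antiderivative of (-4*θ - 2) sin(pi*θ/4) is 16*θ*cos(pi*θ/4)/pi - 64*sin(pi*θ/4)/pi**2 + 8*cos(pi*θ/4)/pi; evaluating from -4 to 4: ∫_{-4}^{4} (-4*θ - 2) sin(pi*θ/4) dθ = (-72/pi) - (56/pi) = -128/pi.
Hence Im(c_{1}) = (-1/8)·(-128/pi) = 16/pi.

16/pi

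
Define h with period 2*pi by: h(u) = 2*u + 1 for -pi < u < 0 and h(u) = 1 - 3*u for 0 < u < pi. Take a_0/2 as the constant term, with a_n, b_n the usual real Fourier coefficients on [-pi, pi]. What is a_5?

a_5 = 1/pi ∫_{-pi}^{pi} h(u) cos(5*u) du.
Split the integral at the breakpoints.
Integrating by parts (boundary term plus one more integral), an antiderivative of (2*u + 1) cos(5*u) is 2*u*sin(5*u)/5 + sin(5*u)/5 + 2*cos(5*u)/25; evaluating from -pi to 0: ∫_{-pi}^{0} (2*u + 1) cos(5*u) du = (2/25) - (-2/25) = 4/25.
Integrating by parts (boundary term plus one more integral), an antiderivative of (1 - 3*u) cos(5*u) is -3*u*sin(5*u)/5 + sin(5*u)/5 - 3*cos(5*u)/25; evaluating from 0 to pi: ∫_{0}^{pi} (1 - 3*u) cos(5*u) du = (3/25) - (-3/25) = 6/25.
Summing the pieces and multiplying by (1/pi) gives a_5 = 2/(5*pi).

2/(5*pi)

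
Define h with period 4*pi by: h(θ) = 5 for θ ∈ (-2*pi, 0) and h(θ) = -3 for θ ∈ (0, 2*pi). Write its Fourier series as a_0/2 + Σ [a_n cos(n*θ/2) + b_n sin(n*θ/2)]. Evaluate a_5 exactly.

0

a_5 = (1/(2*pi)) ∫_{-2*pi}^{2*pi} h(θ) cos(5*θ/2) dθ.
Split the integral at the breakpoints.
Directly, an antiderivative of (5) cos(5*θ/2) is 2*sin(5*θ/2); evaluating from -2*pi to 0: ∫_{-2*pi}^{0} (5) cos(5*θ/2) dθ = (0) - (0) = 0.
Directly, an antiderivative of (-3) cos(5*θ/2) is -6*sin(5*θ/2)/5; evaluating from 0 to 2*pi: ∫_{0}^{2*pi} (-3) cos(5*θ/2) dθ = (0) - (0) = 0.
Summing the pieces and multiplying by (1/(2*pi)) gives a_5 = 0.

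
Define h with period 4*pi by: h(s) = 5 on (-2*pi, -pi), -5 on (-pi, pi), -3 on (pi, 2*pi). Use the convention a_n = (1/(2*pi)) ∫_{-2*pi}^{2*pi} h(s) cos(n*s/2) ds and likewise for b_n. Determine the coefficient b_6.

8/(3*pi)

b_6 = (1/(2*pi)) ∫_{-2*pi}^{2*pi} h(s) sin(3*s) ds.
Split the integral at the breakpoints.
Directly, an antiderivative of (5) sin(3*s) is -5*cos(3*s)/3; evaluating from -2*pi to -pi: ∫_{-2*pi}^{-pi} (5) sin(3*s) ds = (5/3) - (-5/3) = 10/3.
Directly, an antiderivative of (-5) sin(3*s) is 5*cos(3*s)/3; evaluating from -pi to pi: ∫_{-pi}^{pi} (-5) sin(3*s) ds = (-5/3) - (-5/3) = 0.
Directly, an antiderivative of (-3) sin(3*s) is cos(3*s); evaluating from pi to 2*pi: ∫_{pi}^{2*pi} (-3) sin(3*s) ds = (1) - (-1) = 2.
Summing the pieces and multiplying by (1/(2*pi)) gives b_6 = 8/(3*pi).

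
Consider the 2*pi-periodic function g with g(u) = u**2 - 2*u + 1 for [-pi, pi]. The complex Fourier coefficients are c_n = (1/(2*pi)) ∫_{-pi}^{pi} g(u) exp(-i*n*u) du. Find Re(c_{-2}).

1/2

Since g is real-valued, Re(c_{-2}) = (1/(2*pi)) ∫_{-pi}^{pi} g(u) cos(-2*u) du = a_{2}/2.
Integrating by parts twice (tabular method), an antiderivative of (u**2 - 2*u + 1) cos(-2*u) is u**2*sin(2*u)/2 - u*sin(2*u) + u*cos(2*u)/2 + sin(2*u)/4 - cos(2*u)/2; evaluating from -pi to pi: ∫_{-pi}^{pi} (u**2 - 2*u + 1) cos(-2*u) du = (-1/2 + pi/2) - (-pi/2 - 1/2) = pi.
Hence Re(c_{-2}) = (1/(2*pi))·(pi) = 1/2.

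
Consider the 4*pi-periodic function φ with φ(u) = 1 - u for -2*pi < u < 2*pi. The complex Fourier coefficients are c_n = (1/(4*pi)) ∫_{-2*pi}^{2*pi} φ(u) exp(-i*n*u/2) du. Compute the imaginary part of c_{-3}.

Since φ is real-valued, Im(c_{-3}) = -(1/(4*pi)) ∫_{-2*pi}^{2*pi} φ(u) sin(-3*u/2) du = b_{3}/2.
Integrating by parts (boundary term plus one more integral), an antiderivative of (1 - u) sin(-3*u/2) is -2*u*cos(3*u/2)/3 + 4*sin(3*u/2)/9 + 2*cos(3*u/2)/3; evaluating from -2*pi to 2*pi: ∫_{-2*pi}^{2*pi} (1 - u) sin(-3*u/2) du = (-2/3 + 4*pi/3) - (-4*pi/3 - 2/3) = 8*pi/3.
Hence Im(c_{-3}) = (-1/(4*pi))·(8*pi/3) = -2/3.

-2/3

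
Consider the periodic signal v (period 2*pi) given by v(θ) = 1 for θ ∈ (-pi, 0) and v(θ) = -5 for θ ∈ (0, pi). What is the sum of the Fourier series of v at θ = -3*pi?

-2

θ = -3*pi differs from θ = -pi by -1 full period(s), and the series is 2*pi-periodic.
At θ = -pi the one-sided limits are v(-pi^-) = -5 and v(-pi^+) = 1.
By Dirichlet's theorem the series converges to their average, [(-5) + (1)]/2 = -2.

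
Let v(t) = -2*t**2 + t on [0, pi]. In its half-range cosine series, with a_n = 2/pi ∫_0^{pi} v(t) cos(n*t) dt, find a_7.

a_7 = 2/pi ∫_0^{pi} (-2*t**2 + t) cos(7*t) dt.
Integrating by parts twice (tabular method), an antiderivative of (-2*t**2 + t) cos(7*t) is -2*t**2*sin(7*t)/7 + t*sin(7*t)/7 - 4*t*cos(7*t)/49 + 4*sin(7*t)/343 + cos(7*t)/49; evaluating from 0 to pi: ∫_{0}^{pi} (-2*t**2 + t) cos(7*t) dt = (-1/49 + 4*pi/49) - (1/49) = -2/49 + 4*pi/49.
Hence a_7 = (2/pi)·(-2/49 + 4*pi/49) = 4*(-1 + 2*pi)/(49*pi).

4*(-1 + 2*pi)/(49*pi)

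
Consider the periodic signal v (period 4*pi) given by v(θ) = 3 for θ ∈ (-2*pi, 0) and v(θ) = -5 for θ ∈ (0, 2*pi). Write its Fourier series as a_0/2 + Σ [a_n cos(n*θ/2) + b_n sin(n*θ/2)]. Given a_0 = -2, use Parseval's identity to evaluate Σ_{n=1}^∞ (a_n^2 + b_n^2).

32

Parseval: a_0^2/2 + Σ_{n≥1} (a_n^2+b_n^2) = (1/(2*pi)) ∫_{-2*pi}^{2*pi} v(θ)^2 dθ = 34.
Subtract a_0^2/2 = 2: Σ (a_n^2+b_n^2) = 32.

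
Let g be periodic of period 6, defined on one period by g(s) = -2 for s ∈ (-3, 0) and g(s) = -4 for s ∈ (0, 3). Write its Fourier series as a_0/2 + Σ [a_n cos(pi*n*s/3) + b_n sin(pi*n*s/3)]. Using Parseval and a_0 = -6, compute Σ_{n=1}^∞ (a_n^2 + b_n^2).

2

Parseval: a_0^2/2 + Σ_{n≥1} (a_n^2+b_n^2) = 1/3 ∫_{-3}^{3} g(s)^2 ds = 20.
Subtract a_0^2/2 = 18: Σ (a_n^2+b_n^2) = 2.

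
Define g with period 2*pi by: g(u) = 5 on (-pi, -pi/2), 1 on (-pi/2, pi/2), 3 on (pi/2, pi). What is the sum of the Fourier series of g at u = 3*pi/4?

3

g is continuous at u = 3*pi/4 with value 3, so the series converges to 3 there.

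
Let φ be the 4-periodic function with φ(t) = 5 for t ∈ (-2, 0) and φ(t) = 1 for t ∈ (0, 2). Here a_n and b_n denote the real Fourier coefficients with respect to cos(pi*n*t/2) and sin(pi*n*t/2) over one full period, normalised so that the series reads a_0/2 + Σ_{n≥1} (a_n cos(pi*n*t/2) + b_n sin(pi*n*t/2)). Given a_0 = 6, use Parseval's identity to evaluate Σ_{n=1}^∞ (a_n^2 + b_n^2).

Parseval: a_0^2/2 + Σ_{n≥1} (a_n^2+b_n^2) = 1/2 ∫_{-2}^{2} φ(t)^2 dt = 26.
Subtract a_0^2/2 = 18: Σ (a_n^2+b_n^2) = 8.

8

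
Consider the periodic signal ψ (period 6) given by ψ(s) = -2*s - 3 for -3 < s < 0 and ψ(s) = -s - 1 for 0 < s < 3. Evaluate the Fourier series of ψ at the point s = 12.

s = 12 differs from s = 0 by 2 full period(s), and the series is 6-periodic.
At s = 0 the one-sided limits are ψ(0^-) = -3 and ψ(0^+) = -1.
By Dirichlet's theorem the series converges to their average, [(-3) + (-1)]/2 = -2.

-2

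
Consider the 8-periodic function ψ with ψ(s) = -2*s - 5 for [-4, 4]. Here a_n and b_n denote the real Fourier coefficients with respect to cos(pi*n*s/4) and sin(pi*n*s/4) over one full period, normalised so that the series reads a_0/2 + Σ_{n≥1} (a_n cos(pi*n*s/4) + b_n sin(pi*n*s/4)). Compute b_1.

b_1 = 1/4 ∫_{-4}^{4} ψ(s) sin(pi*s/4) ds.
Integrating by parts (boundary term plus one more integral), an antiderivative of (-2*s - 5) sin(pi*s/4) is 8*s*cos(pi*s/4)/pi - 32*sin(pi*s/4)/pi**2 + 20*cos(pi*s/4)/pi; evaluating from -4 to 4: ∫_{-4}^{4} (-2*s - 5) sin(pi*s/4) ds = (-52/pi) - (12/pi) = -64/pi.
Hence b_1 = (1/4)·(-64/pi) = -16/pi.

-16/pi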